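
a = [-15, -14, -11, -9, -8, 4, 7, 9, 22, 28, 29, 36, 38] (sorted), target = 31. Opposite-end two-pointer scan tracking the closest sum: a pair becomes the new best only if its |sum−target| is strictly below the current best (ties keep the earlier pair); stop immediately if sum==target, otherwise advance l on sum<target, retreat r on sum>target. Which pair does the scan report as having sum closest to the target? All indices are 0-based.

pair (9, 22) with sum 31 (|Δ|=0)

l=0 r=12: -15+38=23 d=8 *, l++
l=1 r=12: -14+38=24 d=7 *, l++
l=2 r=12: -11+38=27 d=4 *, l++
l=3 r=12: -9+38=29 d=2 *, l++
l=4 r=12: -8+38=30 d=1 *, l++
l=5 r=12: 4+38=42 d=11, r--
l=5 r=11: 4+36=40 d=9, r--
l=5 r=10: 4+29=33 d=2, r--
l=5 r=9: 4+28=32 d=1, r--
l=5 r=8: 4+22=26 d=5, l++
l=6 r=8: 7+22=29 d=2, l++
l=7 r=8: 9+22=31 d=0 *, stop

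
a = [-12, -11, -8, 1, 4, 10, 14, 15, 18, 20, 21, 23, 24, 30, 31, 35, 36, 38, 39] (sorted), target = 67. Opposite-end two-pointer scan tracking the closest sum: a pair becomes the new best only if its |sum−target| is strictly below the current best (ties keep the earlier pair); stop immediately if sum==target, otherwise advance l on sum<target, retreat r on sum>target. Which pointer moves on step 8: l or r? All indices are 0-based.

l

[0,18] -12+39=27 d=40 * → l++
[1,18] -11+39=28 d=39 * → l++
[2,18] -8+39=31 d=36 * → l++
[3,18] 1+39=40 d=27 * → l++
[4,18] 4+39=43 d=24 * → l++
[5,18] 10+39=49 d=18 * → l++
[6,18] 14+39=53 d=14 * → l++
[7,18] 15+39=54 d=13 * → l++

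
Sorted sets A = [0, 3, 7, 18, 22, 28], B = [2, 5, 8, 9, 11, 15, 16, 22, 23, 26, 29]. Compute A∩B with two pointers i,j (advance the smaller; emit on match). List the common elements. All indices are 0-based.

[i=0,j=0] 0<2 → i++
[i=1,j=0] 3>2 → j++
[i=1,j=1] 3<5 → i++
[i=2,j=1] 7>5 → j++
[i=2,j=2] 7<8 → i++
[i=3,j=2] 18>8 → j++
[i=3,j=3] 18>9 → j++
[i=3,j=4] 18>11 → j++
[i=3,j=5] 18>15 → j++
[i=3,j=6] 18>16 → j++
[i=3,j=7] 18<22 → i++
[i=4,j=7] 22==22 emit → i++,j++
[i=5,j=8] 28>23 → j++
[i=5,j=9] 28>26 → j++
[i=5,j=10] 28<29 → i++

intersection = [22]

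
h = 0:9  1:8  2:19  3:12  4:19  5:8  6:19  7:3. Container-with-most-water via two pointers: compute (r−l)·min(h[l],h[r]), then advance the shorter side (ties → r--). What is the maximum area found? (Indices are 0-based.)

max area = 76

[0,7] min(9,3)*7=21 best=21 * → r--
[0,6] min(9,19)*6=54 best=54 * → l++
[1,6] min(8,19)*5=40 best=54 → l++
[2,6] min(19,19)*4=76 best=76 * → r--
[2,5] min(19,8)*3=24 best=76 → r--
[2,4] min(19,19)*2=38 best=76 → r--
[2,3] min(19,12)*1=12 best=76 → r--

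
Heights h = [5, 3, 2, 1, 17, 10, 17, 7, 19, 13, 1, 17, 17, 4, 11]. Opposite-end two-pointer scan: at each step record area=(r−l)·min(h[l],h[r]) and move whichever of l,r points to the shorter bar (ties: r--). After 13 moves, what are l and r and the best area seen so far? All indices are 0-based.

l=7, r=8, best area=136

l=0 r=14: min(5,11)*14=70 best=70 *, l++
l=1 r=14: min(3,11)*13=39 best=70, l++
l=2 r=14: min(2,11)*12=24 best=70, l++
l=3 r=14: min(1,11)*11=11 best=70, l++
l=4 r=14: min(17,11)*10=110 best=110 *, r--
l=4 r=13: min(17,4)*9=36 best=110, r--
l=4 r=12: min(17,17)*8=136 best=136 *, r--
l=4 r=11: min(17,17)*7=119 best=136, r--
l=4 r=10: min(17,1)*6=6 best=136, r--
l=4 r=9: min(17,13)*5=65 best=136, r--
l=4 r=8: min(17,19)*4=68 best=136, l++
l=5 r=8: min(10,19)*3=30 best=136, l++
l=6 r=8: min(17,19)*2=34 best=136, l++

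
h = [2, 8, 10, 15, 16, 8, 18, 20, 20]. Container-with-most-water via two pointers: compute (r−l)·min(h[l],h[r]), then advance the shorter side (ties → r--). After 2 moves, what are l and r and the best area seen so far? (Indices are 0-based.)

l=0 r=8: min(2,20)*8=16 best=16 *, l++
l=1 r=8: min(8,20)*7=56 best=56 *, l++

l=2, r=8, best area=56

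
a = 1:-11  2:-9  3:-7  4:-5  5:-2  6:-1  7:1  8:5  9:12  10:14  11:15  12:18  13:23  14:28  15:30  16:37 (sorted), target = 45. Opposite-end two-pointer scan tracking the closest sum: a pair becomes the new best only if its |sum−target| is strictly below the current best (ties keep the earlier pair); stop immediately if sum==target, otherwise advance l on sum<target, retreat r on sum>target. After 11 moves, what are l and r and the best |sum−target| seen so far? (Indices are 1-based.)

l=11, r=15, best |Δ|=1

[1,16] -11+37=26 d=19 * → l++
[2,16] -9+37=28 d=17 * → l++
[3,16] -7+37=30 d=15 * → l++
[4,16] -5+37=32 d=13 * → l++
[5,16] -2+37=35 d=10 * → l++
[6,16] -1+37=36 d=9 * → l++
[7,16] 1+37=38 d=7 * → l++
[8,16] 5+37=42 d=3 * → l++
[9,16] 12+37=49 d=4 → r--
[9,15] 12+30=42 d=3 → l++
[10,15] 14+30=44 d=1 * → l++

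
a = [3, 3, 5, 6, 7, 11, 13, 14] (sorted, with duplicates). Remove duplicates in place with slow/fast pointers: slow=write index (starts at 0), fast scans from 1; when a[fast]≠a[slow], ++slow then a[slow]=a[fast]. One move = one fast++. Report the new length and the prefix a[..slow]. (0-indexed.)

(s=0,f=1) a[fast]=3=a[slow] dup → fast++
(s=0,f=2) a[fast]=5≠a[slow]=3 write a[1]=5 → slow++,fast++
(s=1,f=3) a[fast]=6≠a[slow]=5 write a[2]=6 → slow++,fast++
(s=2,f=4) a[fast]=7≠a[slow]=6 write a[3]=7 → slow++,fast++
(s=3,f=5) a[fast]=11≠a[slow]=7 write a[4]=11 → slow++,fast++
(s=4,f=6) a[fast]=13≠a[slow]=11 write a[5]=13 → slow++,fast++
(s=5,f=7) a[fast]=14≠a[slow]=13 write a[6]=14 → slow++,fast++

length 7; prefix = [3, 5, 6, 7, 11, 13, 14]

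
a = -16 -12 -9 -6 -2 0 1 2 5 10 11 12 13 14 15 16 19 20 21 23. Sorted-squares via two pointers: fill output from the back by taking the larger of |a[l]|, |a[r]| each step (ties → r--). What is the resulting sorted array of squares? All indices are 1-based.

l=1 r=20: |-16|<=|23| out[20]=529, r--
l=1 r=19: |-16|<=|21| out[19]=441, r--
l=1 r=18: |-16|<=|20| out[18]=400, r--
l=1 r=17: |-16|<=|19| out[17]=361, r--
l=1 r=16: |-16|<=|16| out[16]=256, r--
l=1 r=15: |-16|>|15| out[15]=256, l++
l=2 r=15: |-12|<=|15| out[14]=225, r--
l=2 r=14: |-12|<=|14| out[13]=196, r--
l=2 r=13: |-12|<=|13| out[12]=169, r--
l=2 r=12: |-12|<=|12| out[11]=144, r--
l=2 r=11: |-12|>|11| out[10]=144, l++
l=3 r=11: |-9|<=|11| out[9]=121, r--
l=3 r=10: |-9|<=|10| out[8]=100, r--
l=3 r=9: |-9|>|5| out[7]=81, l++
l=4 r=9: |-6|>|5| out[6]=36, l++
l=5 r=9: |-2|<=|5| out[5]=25, r--
l=5 r=8: |-2|<=|2| out[4]=4, r--
l=5 r=7: |-2|>|1| out[3]=4, l++
l=6 r=7: |0|<=|1| out[2]=1, r--
l=6 r=6: |0|<=|0| out[1]=0, r--

[0, 1, 4, 4, 25, 36, 81, 100, 121, 144, 144, 169, 196, 225, 256, 256, 361, 400, 441, 529]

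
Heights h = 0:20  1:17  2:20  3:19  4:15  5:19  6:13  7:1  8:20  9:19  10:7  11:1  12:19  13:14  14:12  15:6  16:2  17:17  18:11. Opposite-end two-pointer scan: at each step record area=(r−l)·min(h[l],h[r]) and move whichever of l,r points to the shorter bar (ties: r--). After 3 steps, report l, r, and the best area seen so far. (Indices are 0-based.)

l=0 r=18: min(20,11)*18=198 best=198 *, r--
l=0 r=17: min(20,17)*17=289 best=289 *, r--
l=0 r=16: min(20,2)*16=32 best=289, r--

l=0, r=15, best area=289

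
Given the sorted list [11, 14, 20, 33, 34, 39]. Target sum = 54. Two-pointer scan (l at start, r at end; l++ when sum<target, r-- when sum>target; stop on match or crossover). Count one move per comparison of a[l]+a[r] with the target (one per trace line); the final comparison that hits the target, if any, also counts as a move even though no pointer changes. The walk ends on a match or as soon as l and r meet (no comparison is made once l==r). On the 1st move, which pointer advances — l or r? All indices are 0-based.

l

[0,5] 11+39=50 <54 → l++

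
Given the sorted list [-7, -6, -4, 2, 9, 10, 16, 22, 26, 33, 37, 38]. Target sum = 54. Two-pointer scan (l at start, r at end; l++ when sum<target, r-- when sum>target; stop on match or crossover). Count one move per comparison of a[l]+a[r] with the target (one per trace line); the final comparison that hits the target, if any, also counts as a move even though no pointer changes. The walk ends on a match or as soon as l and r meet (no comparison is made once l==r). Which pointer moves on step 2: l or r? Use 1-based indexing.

l=1 r=12: -7+38=31 <54, l++
l=2 r=12: -6+38=32 <54, l++

l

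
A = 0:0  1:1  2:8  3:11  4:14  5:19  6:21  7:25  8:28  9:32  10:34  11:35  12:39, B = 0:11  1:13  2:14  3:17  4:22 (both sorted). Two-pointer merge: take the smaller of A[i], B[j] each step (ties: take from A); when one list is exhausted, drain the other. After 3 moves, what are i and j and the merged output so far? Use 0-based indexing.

i=3, j=0, merged so far=[0, 1, 8]

i=0 j=0: A[i]=0<=B[j]=11 take 0, i++
i=1 j=0: A[i]=1<=B[j]=11 take 1, i++
i=2 j=0: A[i]=8<=B[j]=11 take 8, i++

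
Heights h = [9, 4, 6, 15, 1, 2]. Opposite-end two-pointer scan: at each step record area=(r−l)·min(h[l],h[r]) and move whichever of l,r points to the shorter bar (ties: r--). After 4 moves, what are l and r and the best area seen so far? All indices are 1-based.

l=3, r=4, best area=27

l=1 r=6: min(9,2)*5=10 best=10 *, r--
l=1 r=5: min(9,1)*4=4 best=10, r--
l=1 r=4: min(9,15)*3=27 best=27 *, l++
l=2 r=4: min(4,15)*2=8 best=27, l++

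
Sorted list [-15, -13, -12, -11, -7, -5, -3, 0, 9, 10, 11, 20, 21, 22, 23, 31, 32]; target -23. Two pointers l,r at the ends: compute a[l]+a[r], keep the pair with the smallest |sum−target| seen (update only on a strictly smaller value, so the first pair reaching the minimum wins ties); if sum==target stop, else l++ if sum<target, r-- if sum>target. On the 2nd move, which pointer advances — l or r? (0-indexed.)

r

[0,16] -15+32=17 d=40 * → r--
[0,15] -15+31=16 d=39 * → r--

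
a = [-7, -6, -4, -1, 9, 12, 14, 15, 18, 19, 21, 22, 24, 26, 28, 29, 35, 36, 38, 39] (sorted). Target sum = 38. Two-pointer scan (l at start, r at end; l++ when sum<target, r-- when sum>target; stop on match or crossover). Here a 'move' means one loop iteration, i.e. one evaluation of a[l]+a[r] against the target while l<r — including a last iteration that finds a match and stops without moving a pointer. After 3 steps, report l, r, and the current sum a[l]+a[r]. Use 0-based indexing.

[0,19] -7+39=32 <38 → l++
[1,19] -6+39=33 <38 → l++
[2,19] -4+39=35 <38 → l++

l=3, r=19, sum=38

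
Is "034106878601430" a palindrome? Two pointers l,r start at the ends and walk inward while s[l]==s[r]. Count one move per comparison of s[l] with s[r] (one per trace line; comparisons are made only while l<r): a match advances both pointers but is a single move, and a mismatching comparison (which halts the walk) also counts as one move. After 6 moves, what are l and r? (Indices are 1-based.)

l=1 r=15: '0'=='0', l++,r--
l=2 r=14: '3'=='3', l++,r--
l=3 r=13: '4'=='4', l++,r--
l=4 r=12: '1'=='1', l++,r--
l=5 r=11: '0'=='0', l++,r--
l=6 r=10: '6'=='6', l++,r--

l=7, r=9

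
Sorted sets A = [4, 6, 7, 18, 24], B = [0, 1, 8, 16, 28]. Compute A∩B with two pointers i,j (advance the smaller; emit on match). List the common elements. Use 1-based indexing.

intersection = []

[i=1,j=1] 4>0 → j++
[i=1,j=2] 4>1 → j++
[i=1,j=3] 4<8 → i++
[i=2,j=3] 6<8 → i++
[i=3,j=3] 7<8 → i++
[i=4,j=3] 18>8 → j++
[i=4,j=4] 18>16 → j++
[i=4,j=5] 18<28 → i++
[i=5,j=5] 24<28 → i++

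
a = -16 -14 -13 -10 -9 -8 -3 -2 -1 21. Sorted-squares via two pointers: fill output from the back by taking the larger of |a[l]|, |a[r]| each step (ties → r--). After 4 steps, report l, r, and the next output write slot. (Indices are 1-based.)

l=4, r=9, next write slot=6

[1,10] |-16|<=|21| out[10]=441 → r--
[1,9] |-16|>|-1| out[9]=256 → l++
[2,9] |-14|>|-1| out[8]=196 → l++
[3,9] |-13|>|-1| out[7]=169 → l++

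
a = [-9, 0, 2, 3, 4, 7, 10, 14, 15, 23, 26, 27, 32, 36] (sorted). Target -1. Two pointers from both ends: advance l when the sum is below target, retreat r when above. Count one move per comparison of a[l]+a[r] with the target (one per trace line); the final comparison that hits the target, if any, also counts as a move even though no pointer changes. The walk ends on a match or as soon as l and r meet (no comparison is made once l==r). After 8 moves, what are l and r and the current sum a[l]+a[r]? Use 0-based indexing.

l=0 r=13: -9+36=27 >-1, r--
l=0 r=12: -9+32=23 >-1, r--
l=0 r=11: -9+27=18 >-1, r--
l=0 r=10: -9+26=17 >-1, r--
l=0 r=9: -9+23=14 >-1, r--
l=0 r=8: -9+15=6 >-1, r--
l=0 r=7: -9+14=5 >-1, r--
l=0 r=6: -9+10=1 >-1, r--

l=0, r=5, sum=-2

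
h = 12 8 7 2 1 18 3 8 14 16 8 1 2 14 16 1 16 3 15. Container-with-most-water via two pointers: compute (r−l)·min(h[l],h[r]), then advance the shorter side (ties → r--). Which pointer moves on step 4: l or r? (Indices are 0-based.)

l

l=0 r=18: min(12,15)*18=216 best=216 *, l++
l=1 r=18: min(8,15)*17=136 best=216, l++
l=2 r=18: min(7,15)*16=112 best=216, l++
l=3 r=18: min(2,15)*15=30 best=216, l++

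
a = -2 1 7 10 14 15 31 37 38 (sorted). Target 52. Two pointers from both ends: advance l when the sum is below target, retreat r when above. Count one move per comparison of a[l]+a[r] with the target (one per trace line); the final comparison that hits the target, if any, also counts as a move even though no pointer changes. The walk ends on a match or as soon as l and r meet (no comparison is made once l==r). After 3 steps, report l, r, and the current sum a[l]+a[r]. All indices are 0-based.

[0,8] -2+38=36 <52 → l++
[1,8] 1+38=39 <52 → l++
[2,8] 7+38=45 <52 → l++

l=3, r=8, sum=48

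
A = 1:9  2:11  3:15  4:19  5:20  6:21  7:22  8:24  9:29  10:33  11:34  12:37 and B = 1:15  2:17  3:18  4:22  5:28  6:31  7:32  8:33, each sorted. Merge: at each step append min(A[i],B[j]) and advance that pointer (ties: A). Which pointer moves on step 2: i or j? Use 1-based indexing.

i

[i=1,j=1] A[i]=9<=B[j]=15 take 9 → i++
[i=2,j=1] A[i]=11<=B[j]=15 take 11 → i++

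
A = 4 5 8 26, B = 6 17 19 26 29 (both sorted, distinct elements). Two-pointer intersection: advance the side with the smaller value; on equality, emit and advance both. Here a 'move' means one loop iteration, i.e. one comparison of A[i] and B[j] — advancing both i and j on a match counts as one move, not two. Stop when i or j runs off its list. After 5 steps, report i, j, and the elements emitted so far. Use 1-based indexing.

i=4, j=3, emitted=[]

[i=1,j=1] 4<6 → i++
[i=2,j=1] 5<6 → i++
[i=3,j=1] 8>6 → j++
[i=3,j=2] 8<17 → i++
[i=4,j=2] 26>17 → j++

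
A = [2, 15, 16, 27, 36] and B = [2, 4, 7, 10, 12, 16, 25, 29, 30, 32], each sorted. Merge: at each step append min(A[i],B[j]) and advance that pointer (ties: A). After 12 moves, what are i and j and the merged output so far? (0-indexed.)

i=4, j=8, merged so far=[2, 2, 4, 7, 10, 12, 15, 16, 16, 25, 27, 29]

[i=0,j=0] A[i]=2<=B[j]=2 take 2 → i++
[i=1,j=0] A[i]=15>B[j]=2 take 2 → j++
[i=1,j=1] A[i]=15>B[j]=4 take 4 → j++
[i=1,j=2] A[i]=15>B[j]=7 take 7 → j++
[i=1,j=3] A[i]=15>B[j]=10 take 10 → j++
[i=1,j=4] A[i]=15>B[j]=12 take 12 → j++
[i=1,j=5] A[i]=15<=B[j]=16 take 15 → i++
[i=2,j=5] A[i]=16<=B[j]=16 take 16 → i++
[i=3,j=5] A[i]=27>B[j]=16 take 16 → j++
[i=3,j=6] A[i]=27>B[j]=25 take 25 → j++
[i=3,j=7] A[i]=27<=B[j]=29 take 27 → i++
[i=4,j=7] A[i]=36>B[j]=29 take 29 → j++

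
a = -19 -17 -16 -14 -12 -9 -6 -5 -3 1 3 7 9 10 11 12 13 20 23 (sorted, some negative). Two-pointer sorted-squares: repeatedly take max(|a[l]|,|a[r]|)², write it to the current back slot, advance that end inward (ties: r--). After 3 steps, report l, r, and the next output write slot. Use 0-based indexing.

l=0 r=18: |-19|<=|23| out[18]=529, r--
l=0 r=17: |-19|<=|20| out[17]=400, r--
l=0 r=16: |-19|>|13| out[16]=361, l++

l=1, r=16, next write slot=15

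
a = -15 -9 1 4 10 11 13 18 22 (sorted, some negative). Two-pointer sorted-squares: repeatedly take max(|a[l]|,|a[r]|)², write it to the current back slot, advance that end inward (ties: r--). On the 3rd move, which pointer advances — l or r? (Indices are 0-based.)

l=0 r=8: |-15|<=|22| out[8]=484, r--
l=0 r=7: |-15|<=|18| out[7]=324, r--
l=0 r=6: |-15|>|13| out[6]=225, l++

l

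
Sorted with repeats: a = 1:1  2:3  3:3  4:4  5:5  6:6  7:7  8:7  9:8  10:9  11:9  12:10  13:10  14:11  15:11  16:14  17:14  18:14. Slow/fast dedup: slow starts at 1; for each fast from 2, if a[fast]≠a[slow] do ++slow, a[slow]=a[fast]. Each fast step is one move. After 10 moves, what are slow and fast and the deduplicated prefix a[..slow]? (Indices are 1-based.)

(s=1,f=2) a[fast]=3≠a[slow]=1 write a[2]=3 → slow++,fast++
(s=2,f=3) a[fast]=3=a[slow] dup → fast++
(s=2,f=4) a[fast]=4≠a[slow]=3 write a[3]=4 → slow++,fast++
(s=3,f=5) a[fast]=5≠a[slow]=4 write a[4]=5 → slow++,fast++
(s=4,f=6) a[fast]=6≠a[slow]=5 write a[5]=6 → slow++,fast++
(s=5,f=7) a[fast]=7≠a[slow]=6 write a[6]=7 → slow++,fast++
(s=6,f=8) a[fast]=7=a[slow] dup → fast++
(s=6,f=9) a[fast]=8≠a[slow]=7 write a[7]=8 → slow++,fast++
(s=7,f=10) a[fast]=9≠a[slow]=8 write a[8]=9 → slow++,fast++
(s=8,f=11) a[fast]=9=a[slow] dup → fast++

slow=8, fast=12, prefix=[1, 3, 4, 5, 6, 7, 8, 9]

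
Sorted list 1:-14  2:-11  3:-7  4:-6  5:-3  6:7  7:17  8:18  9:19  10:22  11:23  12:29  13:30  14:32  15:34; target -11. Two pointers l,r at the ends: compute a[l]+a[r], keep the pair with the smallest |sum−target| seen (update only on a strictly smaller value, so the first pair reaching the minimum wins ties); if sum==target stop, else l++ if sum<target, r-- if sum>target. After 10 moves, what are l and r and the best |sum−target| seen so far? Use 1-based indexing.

[1,15] -14+34=20 d=31 * → r--
[1,14] -14+32=18 d=29 * → r--
[1,13] -14+30=16 d=27 * → r--
[1,12] -14+29=15 d=26 * → r--
[1,11] -14+23=9 d=20 * → r--
[1,10] -14+22=8 d=19 * → r--
[1,9] -14+19=5 d=16 * → r--
[1,8] -14+18=4 d=15 * → r--
[1,7] -14+17=3 d=14 * → r--
[1,6] -14+7=-7 d=4 * → r--

l=1, r=5, best |Δ|=4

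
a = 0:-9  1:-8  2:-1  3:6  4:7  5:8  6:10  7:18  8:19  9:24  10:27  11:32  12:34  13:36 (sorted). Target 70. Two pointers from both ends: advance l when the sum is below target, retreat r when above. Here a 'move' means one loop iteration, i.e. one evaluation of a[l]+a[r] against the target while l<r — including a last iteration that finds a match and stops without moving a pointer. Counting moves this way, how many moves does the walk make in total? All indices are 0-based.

13 moves

l=0 r=13: -9+36=27 <70, l++
l=1 r=13: -8+36=28 <70, l++
l=2 r=13: -1+36=35 <70, l++
l=3 r=13: 6+36=42 <70, l++
l=4 r=13: 7+36=43 <70, l++
l=5 r=13: 8+36=44 <70, l++
l=6 r=13: 10+36=46 <70, l++
l=7 r=13: 18+36=54 <70, l++
l=8 r=13: 19+36=55 <70, l++
l=9 r=13: 24+36=60 <70, l++
l=10 r=13: 27+36=63 <70, l++
l=11 r=13: 32+36=68 <70, l++
l=12 r=13: 34+36=70, found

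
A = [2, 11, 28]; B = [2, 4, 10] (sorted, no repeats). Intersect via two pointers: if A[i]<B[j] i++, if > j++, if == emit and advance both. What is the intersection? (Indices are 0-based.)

intersection = [2]

i=0 j=0: 2==2 emit, i++,j++
i=1 j=1: 11>4, j++
i=1 j=2: 11>10, j++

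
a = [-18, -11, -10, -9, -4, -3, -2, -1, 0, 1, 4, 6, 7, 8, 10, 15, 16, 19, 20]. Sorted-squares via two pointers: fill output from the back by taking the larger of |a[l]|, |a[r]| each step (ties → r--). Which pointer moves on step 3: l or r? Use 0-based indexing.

[0,18] |-18|<=|20| out[18]=400 → r--
[0,17] |-18|<=|19| out[17]=361 → r--
[0,16] |-18|>|16| out[16]=324 → l++

l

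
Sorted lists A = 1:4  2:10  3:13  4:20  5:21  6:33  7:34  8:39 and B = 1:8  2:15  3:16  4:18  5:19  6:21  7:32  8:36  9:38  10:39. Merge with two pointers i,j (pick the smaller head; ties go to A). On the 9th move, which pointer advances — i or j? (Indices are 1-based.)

[i=1,j=1] A[i]=4<=B[j]=8 take 4 → i++
[i=2,j=1] A[i]=10>B[j]=8 take 8 → j++
[i=2,j=2] A[i]=10<=B[j]=15 take 10 → i++
[i=3,j=2] A[i]=13<=B[j]=15 take 13 → i++
[i=4,j=2] A[i]=20>B[j]=15 take 15 → j++
[i=4,j=3] A[i]=20>B[j]=16 take 16 → j++
[i=4,j=4] A[i]=20>B[j]=18 take 18 → j++
[i=4,j=5] A[i]=20>B[j]=19 take 19 → j++
[i=4,j=6] A[i]=20<=B[j]=21 take 20 → i++

i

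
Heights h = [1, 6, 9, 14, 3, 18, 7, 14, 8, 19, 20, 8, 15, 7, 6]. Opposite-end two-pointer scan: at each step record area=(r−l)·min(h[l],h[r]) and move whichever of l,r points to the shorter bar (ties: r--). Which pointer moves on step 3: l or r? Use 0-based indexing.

l

l=0 r=14: min(1,6)*14=14 best=14 *, l++
l=1 r=14: min(6,6)*13=78 best=78 *, r--
l=1 r=13: min(6,7)*12=72 best=78, l++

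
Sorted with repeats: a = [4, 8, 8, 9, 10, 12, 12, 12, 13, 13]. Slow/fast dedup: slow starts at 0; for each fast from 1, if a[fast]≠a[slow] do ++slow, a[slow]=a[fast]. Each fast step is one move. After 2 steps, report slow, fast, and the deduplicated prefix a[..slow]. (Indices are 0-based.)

slow=1, fast=3, prefix=[4, 8]

slow=0 fast=1: a[fast]=8≠a[slow]=4 write a[1]=8, slow++,fast++
slow=1 fast=2: a[fast]=8=a[slow] dup, fast++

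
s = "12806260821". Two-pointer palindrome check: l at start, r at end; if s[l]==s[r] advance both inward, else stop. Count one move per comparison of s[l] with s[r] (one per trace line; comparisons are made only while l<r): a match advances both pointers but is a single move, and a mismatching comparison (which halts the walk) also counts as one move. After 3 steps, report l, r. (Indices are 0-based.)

l=0 r=10: '1'=='1', l++,r--
l=1 r=9: '2'=='2', l++,r--
l=2 r=8: '8'=='8', l++,r--

l=3, r=7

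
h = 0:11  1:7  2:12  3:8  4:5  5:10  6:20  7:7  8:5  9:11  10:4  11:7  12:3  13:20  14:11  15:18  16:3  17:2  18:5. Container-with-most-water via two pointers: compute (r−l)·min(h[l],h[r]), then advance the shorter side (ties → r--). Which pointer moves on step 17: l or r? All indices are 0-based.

l=0 r=18: min(11,5)*18=90 best=90 *, r--
l=0 r=17: min(11,2)*17=34 best=90, r--
l=0 r=16: min(11,3)*16=48 best=90, r--
l=0 r=15: min(11,18)*15=165 best=165 *, l++
l=1 r=15: min(7,18)*14=98 best=165, l++
l=2 r=15: min(12,18)*13=156 best=165, l++
l=3 r=15: min(8,18)*12=96 best=165, l++
l=4 r=15: min(5,18)*11=55 best=165, l++
l=5 r=15: min(10,18)*10=100 best=165, l++
l=6 r=15: min(20,18)*9=162 best=165, r--
l=6 r=14: min(20,11)*8=88 best=165, r--
l=6 r=13: min(20,20)*7=140 best=165, r--
l=6 r=12: min(20,3)*6=18 best=165, r--
l=6 r=11: min(20,7)*5=35 best=165, r--
l=6 r=10: min(20,4)*4=16 best=165, r--
l=6 r=9: min(20,11)*3=33 best=165, r--
l=6 r=8: min(20,5)*2=10 best=165, r--

r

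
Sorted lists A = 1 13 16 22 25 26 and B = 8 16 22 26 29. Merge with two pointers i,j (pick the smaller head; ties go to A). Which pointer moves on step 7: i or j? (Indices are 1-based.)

i=1 j=1: A[i]=1<=B[j]=8 take 1, i++
i=2 j=1: A[i]=13>B[j]=8 take 8, j++
i=2 j=2: A[i]=13<=B[j]=16 take 13, i++
i=3 j=2: A[i]=16<=B[j]=16 take 16, i++
i=4 j=2: A[i]=22>B[j]=16 take 16, j++
i=4 j=3: A[i]=22<=B[j]=22 take 22, i++
i=5 j=3: A[i]=25>B[j]=22 take 22, j++

j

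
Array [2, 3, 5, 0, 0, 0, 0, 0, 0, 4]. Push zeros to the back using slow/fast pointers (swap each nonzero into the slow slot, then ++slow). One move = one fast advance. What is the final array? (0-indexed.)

slow=0 fast=0: a[fast]=2≠0 swap→a[0]=2, slow++,fast++
slow=1 fast=1: a[fast]=3≠0 swap→a[1]=3, slow++,fast++
slow=2 fast=2: a[fast]=5≠0 swap→a[2]=5, slow++,fast++
slow=3 fast=3: a[fast]=0, fast++
slow=3 fast=4: a[fast]=0, fast++
slow=3 fast=5: a[fast]=0, fast++
slow=3 fast=6: a[fast]=0, fast++
slow=3 fast=7: a[fast]=0, fast++
slow=3 fast=8: a[fast]=0, fast++
slow=3 fast=9: a[fast]=4≠0 swap→a[3]=4, slow++,fast++

[2, 3, 5, 4, 0, 0, 0, 0, 0, 0]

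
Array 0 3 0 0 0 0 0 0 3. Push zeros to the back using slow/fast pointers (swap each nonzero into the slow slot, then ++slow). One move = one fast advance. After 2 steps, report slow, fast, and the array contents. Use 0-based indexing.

(s=0,f=0) a[fast]=0 → fast++
(s=0,f=1) a[fast]=3≠0 swap→a[0]=3 → slow++,fast++

slow=1, fast=2, a=[3, 0, 0, 0, 0, 0, 0, 0, 3]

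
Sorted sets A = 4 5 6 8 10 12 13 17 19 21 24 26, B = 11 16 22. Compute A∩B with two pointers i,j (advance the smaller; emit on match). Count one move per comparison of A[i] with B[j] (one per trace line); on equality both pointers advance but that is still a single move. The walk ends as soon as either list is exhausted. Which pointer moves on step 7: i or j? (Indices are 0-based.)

[i=0,j=0] 4<11 → i++
[i=1,j=0] 5<11 → i++
[i=2,j=0] 6<11 → i++
[i=3,j=0] 8<11 → i++
[i=4,j=0] 10<11 → i++
[i=5,j=0] 12>11 → j++
[i=5,j=1] 12<16 → i++

i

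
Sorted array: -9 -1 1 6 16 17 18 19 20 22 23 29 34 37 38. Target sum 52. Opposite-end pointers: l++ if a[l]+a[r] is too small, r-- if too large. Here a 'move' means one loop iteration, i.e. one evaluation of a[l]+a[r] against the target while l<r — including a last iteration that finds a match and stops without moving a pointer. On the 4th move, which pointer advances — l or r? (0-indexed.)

l=0 r=14: -9+38=29 <52, l++
l=1 r=14: -1+38=37 <52, l++
l=2 r=14: 1+38=39 <52, l++
l=3 r=14: 6+38=44 <52, l++

l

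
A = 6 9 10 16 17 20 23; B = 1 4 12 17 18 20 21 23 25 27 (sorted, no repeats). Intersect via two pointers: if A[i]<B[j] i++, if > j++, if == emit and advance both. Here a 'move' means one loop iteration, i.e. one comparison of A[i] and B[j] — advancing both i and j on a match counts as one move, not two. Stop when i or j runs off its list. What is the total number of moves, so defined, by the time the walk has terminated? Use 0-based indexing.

[i=0,j=0] 6>1 → j++
[i=0,j=1] 6>4 → j++
[i=0,j=2] 6<12 → i++
[i=1,j=2] 9<12 → i++
[i=2,j=2] 10<12 → i++
[i=3,j=2] 16>12 → j++
[i=3,j=3] 16<17 → i++
[i=4,j=3] 17==17 emit → i++,j++
[i=5,j=4] 20>18 → j++
[i=5,j=5] 20==20 emit → i++,j++
[i=6,j=6] 23>21 → j++
[i=6,j=7] 23==23 emit → i++,j++

12 moves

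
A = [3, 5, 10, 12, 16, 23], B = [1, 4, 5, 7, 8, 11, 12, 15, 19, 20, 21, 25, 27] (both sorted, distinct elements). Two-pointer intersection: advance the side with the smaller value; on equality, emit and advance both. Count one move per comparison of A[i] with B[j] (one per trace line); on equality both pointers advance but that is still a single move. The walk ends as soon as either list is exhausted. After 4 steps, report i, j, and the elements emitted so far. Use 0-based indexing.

i=2, j=3, emitted=[5]

[i=0,j=0] 3>1 → j++
[i=0,j=1] 3<4 → i++
[i=1,j=1] 5>4 → j++
[i=1,j=2] 5==5 emit → i++,j++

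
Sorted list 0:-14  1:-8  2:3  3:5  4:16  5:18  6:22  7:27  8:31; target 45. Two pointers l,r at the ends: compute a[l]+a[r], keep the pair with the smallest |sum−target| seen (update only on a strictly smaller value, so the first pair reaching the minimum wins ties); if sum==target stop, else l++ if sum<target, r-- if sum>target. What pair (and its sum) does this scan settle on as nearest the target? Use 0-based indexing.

[0,8] -14+31=17 d=28 * → l++
[1,8] -8+31=23 d=22 * → l++
[2,8] 3+31=34 d=11 * → l++
[3,8] 5+31=36 d=9 * → l++
[4,8] 16+31=47 d=2 * → r--
[4,7] 16+27=43 d=2 → l++
[5,7] 18+27=45 d=0 * → stop

pair (18, 27) with sum 45 (|Δ|=0)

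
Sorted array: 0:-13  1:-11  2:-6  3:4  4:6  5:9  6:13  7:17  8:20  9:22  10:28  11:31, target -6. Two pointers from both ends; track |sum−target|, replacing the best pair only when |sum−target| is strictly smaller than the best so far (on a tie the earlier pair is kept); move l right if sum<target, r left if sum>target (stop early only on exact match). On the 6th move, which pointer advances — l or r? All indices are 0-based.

r

[0,11] -13+31=18 d=24 * → r--
[0,10] -13+28=15 d=21 * → r--
[0,9] -13+22=9 d=15 * → r--
[0,8] -13+20=7 d=13 * → r--
[0,7] -13+17=4 d=10 * → r--
[0,6] -13+13=0 d=6 * → r--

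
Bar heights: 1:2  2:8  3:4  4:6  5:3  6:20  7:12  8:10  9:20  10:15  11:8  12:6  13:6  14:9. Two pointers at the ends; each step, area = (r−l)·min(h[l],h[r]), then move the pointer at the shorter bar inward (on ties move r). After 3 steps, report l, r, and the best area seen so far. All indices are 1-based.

l=1 r=14: min(2,9)*13=26 best=26 *, l++
l=2 r=14: min(8,9)*12=96 best=96 *, l++
l=3 r=14: min(4,9)*11=44 best=96, l++

l=4, r=14, best area=96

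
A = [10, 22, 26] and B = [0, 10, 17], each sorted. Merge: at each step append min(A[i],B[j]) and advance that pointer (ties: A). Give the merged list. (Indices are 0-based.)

[0, 10, 10, 17, 22, 26]

i=0 j=0: A[i]=10>B[j]=0 take 0, j++
i=0 j=1: A[i]=10<=B[j]=10 take 10, i++
i=1 j=1: A[i]=22>B[j]=10 take 10, j++
i=1 j=2: A[i]=22>B[j]=17 take 17, j++
i=1 j=3: B done, take A[i]=22, i++
i=2 j=3: B done, take A[i]=26, i++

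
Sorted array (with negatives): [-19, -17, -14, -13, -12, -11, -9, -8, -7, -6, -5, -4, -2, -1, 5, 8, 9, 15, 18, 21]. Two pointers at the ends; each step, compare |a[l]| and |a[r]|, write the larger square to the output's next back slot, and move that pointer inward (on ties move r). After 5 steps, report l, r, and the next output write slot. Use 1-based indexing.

l=3, r=17, next write slot=15

[1,20] |-19|<=|21| out[20]=441 → r--
[1,19] |-19|>|18| out[19]=361 → l++
[2,19] |-17|<=|18| out[18]=324 → r--
[2,18] |-17|>|15| out[17]=289 → l++
[3,18] |-14|<=|15| out[16]=225 → r--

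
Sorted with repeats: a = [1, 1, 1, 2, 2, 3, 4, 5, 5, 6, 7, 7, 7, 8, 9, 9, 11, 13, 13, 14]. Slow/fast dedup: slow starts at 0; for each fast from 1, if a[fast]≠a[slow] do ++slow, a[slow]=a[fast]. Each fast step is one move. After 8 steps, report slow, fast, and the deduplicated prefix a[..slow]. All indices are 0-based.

(s=0,f=1) a[fast]=1=a[slow] dup → fast++
(s=0,f=2) a[fast]=1=a[slow] dup → fast++
(s=0,f=3) a[fast]=2≠a[slow]=1 write a[1]=2 → slow++,fast++
(s=1,f=4) a[fast]=2=a[slow] dup → fast++
(s=1,f=5) a[fast]=3≠a[slow]=2 write a[2]=3 → slow++,fast++
(s=2,f=6) a[fast]=4≠a[slow]=3 write a[3]=4 → slow++,fast++
(s=3,f=7) a[fast]=5≠a[slow]=4 write a[4]=5 → slow++,fast++
(s=4,f=8) a[fast]=5=a[slow] dup → fast++

slow=4, fast=9, prefix=[1, 2, 3, 4, 5]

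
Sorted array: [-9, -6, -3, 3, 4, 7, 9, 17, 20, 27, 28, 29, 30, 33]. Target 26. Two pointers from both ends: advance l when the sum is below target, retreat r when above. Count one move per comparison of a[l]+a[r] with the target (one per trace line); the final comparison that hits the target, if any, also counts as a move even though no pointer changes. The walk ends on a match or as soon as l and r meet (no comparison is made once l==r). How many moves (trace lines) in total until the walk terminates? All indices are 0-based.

[0,13] -9+33=24 <26 → l++
[1,13] -6+33=27 >26 → r--
[1,12] -6+30=24 <26 → l++
[2,12] -3+30=27 >26 → r--
[2,11] -3+29=26 → found

5 moves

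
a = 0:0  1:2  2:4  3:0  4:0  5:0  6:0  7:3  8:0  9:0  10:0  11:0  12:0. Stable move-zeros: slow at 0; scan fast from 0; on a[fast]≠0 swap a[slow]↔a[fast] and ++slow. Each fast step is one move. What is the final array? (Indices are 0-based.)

[2, 4, 3, 0, 0, 0, 0, 0, 0, 0, 0, 0, 0]

slow=0 fast=0: a[fast]=0, fast++
slow=0 fast=1: a[fast]=2≠0 swap→a[0]=2, slow++,fast++
slow=1 fast=2: a[fast]=4≠0 swap→a[1]=4, slow++,fast++
slow=2 fast=3: a[fast]=0, fast++
slow=2 fast=4: a[fast]=0, fast++
slow=2 fast=5: a[fast]=0, fast++
slow=2 fast=6: a[fast]=0, fast++
slow=2 fast=7: a[fast]=3≠0 swap→a[2]=3, slow++,fast++
slow=3 fast=8: a[fast]=0, fast++
slow=3 fast=9: a[fast]=0, fast++
slow=3 fast=10: a[fast]=0, fast++
slow=3 fast=11: a[fast]=0, fast++
slow=3 fast=12: a[fast]=0, fast++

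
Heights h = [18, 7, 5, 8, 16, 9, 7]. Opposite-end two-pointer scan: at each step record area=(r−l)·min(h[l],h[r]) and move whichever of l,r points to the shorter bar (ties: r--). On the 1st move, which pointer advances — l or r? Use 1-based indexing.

r

[1,7] min(18,7)*6=42 best=42 * → r--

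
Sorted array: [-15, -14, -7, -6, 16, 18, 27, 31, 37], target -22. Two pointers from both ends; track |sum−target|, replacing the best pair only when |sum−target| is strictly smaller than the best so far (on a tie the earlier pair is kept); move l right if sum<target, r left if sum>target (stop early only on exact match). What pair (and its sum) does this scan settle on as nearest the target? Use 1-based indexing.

l=1 r=9: -15+37=22 d=44 *, r--
l=1 r=8: -15+31=16 d=38 *, r--
l=1 r=7: -15+27=12 d=34 *, r--
l=1 r=6: -15+18=3 d=25 *, r--
l=1 r=5: -15+16=1 d=23 *, r--
l=1 r=4: -15+-6=-21 d=1 *, r--
l=1 r=3: -15+-7=-22 d=0 *, stop

pair (-15, -7) with sum -22 (|Δ|=0)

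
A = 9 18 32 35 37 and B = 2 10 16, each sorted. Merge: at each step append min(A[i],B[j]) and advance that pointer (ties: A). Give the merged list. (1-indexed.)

i=1 j=1: A[i]=9>B[j]=2 take 2, j++
i=1 j=2: A[i]=9<=B[j]=10 take 9, i++
i=2 j=2: A[i]=18>B[j]=10 take 10, j++
i=2 j=3: A[i]=18>B[j]=16 take 16, j++
i=2 j=4: B done, take A[i]=18, i++
i=3 j=4: B done, take A[i]=32, i++
i=4 j=4: B done, take A[i]=35, i++
i=5 j=4: B done, take A[i]=37, i++

[2, 9, 10, 16, 18, 32, 35, 37]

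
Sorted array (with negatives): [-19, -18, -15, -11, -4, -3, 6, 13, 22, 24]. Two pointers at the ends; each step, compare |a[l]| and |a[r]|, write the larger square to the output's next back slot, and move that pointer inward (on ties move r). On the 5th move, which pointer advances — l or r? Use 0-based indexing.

[0,9] |-19|<=|24| out[9]=576 → r--
[0,8] |-19|<=|22| out[8]=484 → r--
[0,7] |-19|>|13| out[7]=361 → l++
[1,7] |-18|>|13| out[6]=324 → l++
[2,7] |-15|>|13| out[5]=225 → l++

l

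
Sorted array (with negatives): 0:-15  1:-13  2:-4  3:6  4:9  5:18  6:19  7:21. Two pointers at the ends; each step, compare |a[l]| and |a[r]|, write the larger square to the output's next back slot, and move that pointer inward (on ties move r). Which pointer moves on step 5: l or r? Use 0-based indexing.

l=0 r=7: |-15|<=|21| out[7]=441, r--
l=0 r=6: |-15|<=|19| out[6]=361, r--
l=0 r=5: |-15|<=|18| out[5]=324, r--
l=0 r=4: |-15|>|9| out[4]=225, l++
l=1 r=4: |-13|>|9| out[3]=169, l++

l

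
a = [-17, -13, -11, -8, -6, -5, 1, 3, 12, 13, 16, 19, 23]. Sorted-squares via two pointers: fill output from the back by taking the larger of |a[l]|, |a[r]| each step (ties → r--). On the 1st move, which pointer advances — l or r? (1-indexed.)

[1,13] |-17|<=|23| out[13]=529 → r--

r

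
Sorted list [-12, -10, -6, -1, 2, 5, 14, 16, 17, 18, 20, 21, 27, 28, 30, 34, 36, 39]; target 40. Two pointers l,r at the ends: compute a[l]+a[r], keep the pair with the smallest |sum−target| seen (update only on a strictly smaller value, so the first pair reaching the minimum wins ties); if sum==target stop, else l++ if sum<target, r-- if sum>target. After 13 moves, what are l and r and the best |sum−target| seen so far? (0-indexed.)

l=7, r=11, best |Δ|=1

l=0 r=17: -12+39=27 d=13 *, l++
l=1 r=17: -10+39=29 d=11 *, l++
l=2 r=17: -6+39=33 d=7 *, l++
l=3 r=17: -1+39=38 d=2 *, l++
l=4 r=17: 2+39=41 d=1 *, r--
l=4 r=16: 2+36=38 d=2, l++
l=5 r=16: 5+36=41 d=1, r--
l=5 r=15: 5+34=39 d=1, l++
l=6 r=15: 14+34=48 d=8, r--
l=6 r=14: 14+30=44 d=4, r--
l=6 r=13: 14+28=42 d=2, r--
l=6 r=12: 14+27=41 d=1, r--
l=6 r=11: 14+21=35 d=5, l++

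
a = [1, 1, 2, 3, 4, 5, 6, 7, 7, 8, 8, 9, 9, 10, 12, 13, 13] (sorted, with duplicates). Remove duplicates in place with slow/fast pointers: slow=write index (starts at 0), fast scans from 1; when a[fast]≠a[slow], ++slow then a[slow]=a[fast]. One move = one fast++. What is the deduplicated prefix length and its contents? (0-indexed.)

(s=0,f=1) a[fast]=1=a[slow] dup → fast++
(s=0,f=2) a[fast]=2≠a[slow]=1 write a[1]=2 → slow++,fast++
(s=1,f=3) a[fast]=3≠a[slow]=2 write a[2]=3 → slow++,fast++
(s=2,f=4) a[fast]=4≠a[slow]=3 write a[3]=4 → slow++,fast++
(s=3,f=5) a[fast]=5≠a[slow]=4 write a[4]=5 → slow++,fast++
(s=4,f=6) a[fast]=6≠a[slow]=5 write a[5]=6 → slow++,fast++
(s=5,f=7) a[fast]=7≠a[slow]=6 write a[6]=7 → slow++,fast++
(s=6,f=8) a[fast]=7=a[slow] dup → fast++
(s=6,f=9) a[fast]=8≠a[slow]=7 write a[7]=8 → slow++,fast++
(s=7,f=10) a[fast]=8=a[slow] dup → fast++
(s=7,f=11) a[fast]=9≠a[slow]=8 write a[8]=9 → slow++,fast++
(s=8,f=12) a[fast]=9=a[slow] dup → fast++
(s=8,f=13) a[fast]=10≠a[slow]=9 write a[9]=10 → slow++,fast++
(s=9,f=14) a[fast]=12≠a[slow]=10 write a[10]=12 → slow++,fast++
(s=10,f=15) a[fast]=13≠a[slow]=12 write a[11]=13 → slow++,fast++
(s=11,f=16) a[fast]=13=a[slow] dup → fast++

length 12; prefix = [1, 2, 3, 4, 5, 6, 7, 8, 9, 10, 12, 13]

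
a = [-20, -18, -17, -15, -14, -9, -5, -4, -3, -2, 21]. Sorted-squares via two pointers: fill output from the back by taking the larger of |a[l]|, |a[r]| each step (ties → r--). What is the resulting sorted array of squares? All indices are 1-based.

[4, 9, 16, 25, 81, 196, 225, 289, 324, 400, 441]

l=1 r=11: |-20|<=|21| out[11]=441, r--
l=1 r=10: |-20|>|-2| out[10]=400, l++
l=2 r=10: |-18|>|-2| out[9]=324, l++
l=3 r=10: |-17|>|-2| out[8]=289, l++
l=4 r=10: |-15|>|-2| out[7]=225, l++
l=5 r=10: |-14|>|-2| out[6]=196, l++
l=6 r=10: |-9|>|-2| out[5]=81, l++
l=7 r=10: |-5|>|-2| out[4]=25, l++
l=8 r=10: |-4|>|-2| out[3]=16, l++
l=9 r=10: |-3|>|-2| out[2]=9, l++
l=10 r=10: |-2|<=|-2| out[1]=4, r--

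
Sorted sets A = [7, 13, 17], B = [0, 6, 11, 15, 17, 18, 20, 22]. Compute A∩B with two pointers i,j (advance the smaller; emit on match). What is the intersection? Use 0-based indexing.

intersection = [17]

[i=0,j=0] 7>0 → j++
[i=0,j=1] 7>6 → j++
[i=0,j=2] 7<11 → i++
[i=1,j=2] 13>11 → j++
[i=1,j=3] 13<15 → i++
[i=2,j=3] 17>15 → j++
[i=2,j=4] 17==17 emit → i++,j++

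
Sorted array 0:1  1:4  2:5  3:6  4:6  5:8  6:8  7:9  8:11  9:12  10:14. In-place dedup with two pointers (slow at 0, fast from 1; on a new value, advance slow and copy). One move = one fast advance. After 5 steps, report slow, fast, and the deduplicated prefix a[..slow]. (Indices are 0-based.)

slow=4, fast=6, prefix=[1, 4, 5, 6, 8]

(s=0,f=1) a[fast]=4≠a[slow]=1 write a[1]=4 → slow++,fast++
(s=1,f=2) a[fast]=5≠a[slow]=4 write a[2]=5 → slow++,fast++
(s=2,f=3) a[fast]=6≠a[slow]=5 write a[3]=6 → slow++,fast++
(s=3,f=4) a[fast]=6=a[slow] dup → fast++
(s=3,f=5) a[fast]=8≠a[slow]=6 write a[4]=8 → slow++,fast++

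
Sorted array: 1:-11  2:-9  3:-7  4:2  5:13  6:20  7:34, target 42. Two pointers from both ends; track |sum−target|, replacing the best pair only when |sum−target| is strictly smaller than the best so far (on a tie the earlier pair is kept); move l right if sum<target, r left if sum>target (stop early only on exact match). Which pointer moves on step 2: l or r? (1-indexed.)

l

[1,7] -11+34=23 d=19 * → l++
[2,7] -9+34=25 d=17 * → l++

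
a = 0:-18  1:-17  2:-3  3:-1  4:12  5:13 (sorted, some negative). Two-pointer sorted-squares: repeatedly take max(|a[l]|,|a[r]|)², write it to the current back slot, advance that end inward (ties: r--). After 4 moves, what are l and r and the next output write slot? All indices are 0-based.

l=2, r=3, next write slot=1

l=0 r=5: |-18|>|13| out[5]=324, l++
l=1 r=5: |-17|>|13| out[4]=289, l++
l=2 r=5: |-3|<=|13| out[3]=169, r--
l=2 r=4: |-3|<=|12| out[2]=144, r--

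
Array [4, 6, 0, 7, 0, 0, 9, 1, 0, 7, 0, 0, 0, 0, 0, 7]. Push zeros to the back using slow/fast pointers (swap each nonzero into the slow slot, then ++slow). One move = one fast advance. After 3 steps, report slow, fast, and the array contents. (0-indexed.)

(s=0,f=0) a[fast]=4≠0 swap→a[0]=4 → slow++,fast++
(s=1,f=1) a[fast]=6≠0 swap→a[1]=6 → slow++,fast++
(s=2,f=2) a[fast]=0 → fast++

slow=2, fast=3, a=[4, 6, 0, 7, 0, 0, 9, 1, 0, 7, 0, 0, 0, 0, 0, 7]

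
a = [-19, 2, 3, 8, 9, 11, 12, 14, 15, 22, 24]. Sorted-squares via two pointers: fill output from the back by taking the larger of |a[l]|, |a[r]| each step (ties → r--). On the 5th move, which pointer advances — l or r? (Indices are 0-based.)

r

l=0 r=10: |-19|<=|24| out[10]=576, r--
l=0 r=9: |-19|<=|22| out[9]=484, r--
l=0 r=8: |-19|>|15| out[8]=361, l++
l=1 r=8: |2|<=|15| out[7]=225, r--
l=1 r=7: |2|<=|14| out[6]=196, r--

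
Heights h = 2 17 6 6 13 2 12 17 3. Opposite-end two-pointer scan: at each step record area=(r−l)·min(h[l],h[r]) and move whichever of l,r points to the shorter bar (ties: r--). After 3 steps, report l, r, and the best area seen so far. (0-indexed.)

l=1, r=6, best area=102

[0,8] min(2,3)*8=16 best=16 * → l++
[1,8] min(17,3)*7=21 best=21 * → r--
[1,7] min(17,17)*6=102 best=102 * → r--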